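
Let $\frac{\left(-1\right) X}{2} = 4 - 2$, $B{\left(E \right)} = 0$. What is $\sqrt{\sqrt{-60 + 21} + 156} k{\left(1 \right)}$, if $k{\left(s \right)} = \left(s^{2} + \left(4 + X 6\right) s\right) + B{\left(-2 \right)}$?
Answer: $- 19 \sqrt{156 + i \sqrt{39}} \approx -237.36 - 4.749 i$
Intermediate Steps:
$X = -4$ ($X = - 2 \left(4 - 2\right) = \left(-2\right) 2 = -4$)
$k{\left(s \right)} = s^{2} - 20 s$ ($k{\left(s \right)} = \left(s^{2} + \left(4 - 24\right) s\right) + 0 = \left(s^{2} - 20 s\right) + 0 = s^{2} - 20 s$)
$\sqrt{\sqrt{-60 + 21} + 156} k{\left(1 \right)} = \sqrt{\sqrt{-60 + 21} + 156} \cdot 1 \left(-20 + 1\right) = \sqrt{\sqrt{-39} + 156} \cdot 1 \left(-19\right) = \sqrt{i \sqrt{39} + 156} \left(-19\right) = \sqrt{156 + i \sqrt{39}} \left(-19\right) = - 19 \sqrt{156 + i \sqrt{39}}$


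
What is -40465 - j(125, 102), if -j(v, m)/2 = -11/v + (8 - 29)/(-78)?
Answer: -65755036/1625 ≈ -40465.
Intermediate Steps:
j(v, m) = -7/13 + 22/v (j(v, m) = -2*(-11/v + (8 - 29)/(-78)) = -2*(-11/v - 21*(-1/78)) = -2*(-11/v + 7/26) = -2*(7/26 - 11/v) = -7/13 + 22/v)
-40465 - j(125, 102) = -40465 - (-7/13 + 22/125) = -40465 - 1*(-589/1625) = -40465 + 589/1625 = -65755036/1625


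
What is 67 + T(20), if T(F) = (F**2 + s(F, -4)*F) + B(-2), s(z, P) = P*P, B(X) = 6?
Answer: 793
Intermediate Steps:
s(z, P) = P**2
T(F) = 6 + F**2 + 16*F (T(F) = (F**2 + (-4)**2*F) + 6 = (F**2 + 16*F) + 6 = 6 + F**2 + 16*F)
67 + T(20) = 67 + (6 + 20**2 + 16*20) = 67 + (6 + 400 + 320) = 67 + 726 = 793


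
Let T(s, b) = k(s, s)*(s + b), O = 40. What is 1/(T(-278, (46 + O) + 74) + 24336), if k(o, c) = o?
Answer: 1/57140 ≈ 1.7501e-5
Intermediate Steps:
T(s, b) = s*(b + s) (T(s, b) = s*(s + b) = s*(b + s))
1/(T(-278, (46 + O) + 74) + 24336) = 1/(-278*(((46 + 40) + 74) - 278) + 24336) = 1/(-278*((86 + 74) - 278) + 24336) = 1/(-278*(160 - 278) + 24336) = 1/(-278*(-118) + 24336) = 1/(32804 + 24336) = 1/57140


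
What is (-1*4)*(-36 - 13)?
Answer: 196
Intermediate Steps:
(-1*4)*(-36 - 13) = -4*(-49) = 196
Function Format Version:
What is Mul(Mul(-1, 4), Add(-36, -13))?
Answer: 196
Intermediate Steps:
Mul(Mul(-1, 4), Add(-36, -13)) = Mul(-4, -49) = 196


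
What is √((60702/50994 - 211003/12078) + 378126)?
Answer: √49187928422121523562/11405658 ≈ 614.91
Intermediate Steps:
√((60702/50994 - 211003/12078) + 378126) = √((60702*(1/50994) - 211003*1/12078) + 378126) = √((10117/8499 - 211003/12078) + 378126) = √(-557040457/34216974 + 378126) = √(12937770470267/34216974) = √49187928422121523562/11405658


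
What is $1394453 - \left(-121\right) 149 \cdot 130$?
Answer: $3738223$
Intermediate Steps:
$1394453 - \left(-121\right) 149 \cdot 130 = 1394453 - \left(-18029\right) 130 = 1394453 - -2343770 = 1394453 + 2343770 = 3738223$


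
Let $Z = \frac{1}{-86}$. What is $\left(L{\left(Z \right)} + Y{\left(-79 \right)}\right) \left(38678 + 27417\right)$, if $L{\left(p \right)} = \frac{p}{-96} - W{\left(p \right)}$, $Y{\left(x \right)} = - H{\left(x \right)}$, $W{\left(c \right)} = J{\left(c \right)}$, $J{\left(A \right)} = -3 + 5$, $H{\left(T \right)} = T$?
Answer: $\frac{42017450735}{8256} \approx 5.0893 \cdot 10^{6}$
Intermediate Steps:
$Z = - \frac{1}{86} \approx -0.011628$
$J{\left(A \right)} = 2$
$W{\left(c \right)} = 2$
$Y{\left(x \right)} = - x$
$L{\left(p \right)} = -2 - \frac{p}{96}$ ($L{\left(p \right)} = \frac{p}{-96} - 2 = p \left(- \frac{1}{96}\right) - 2 = - \frac{p}{96} - 2 = -2 - \frac{p}{96}$)
$\left(L{\left(Z \right)} + Y{\left(-79 \right)}\right) \left(38678 + 27417\right) = \left(\left(-2 - - \frac{1}{8256}\right) - -79\right) \left(38678 + 27417\right) = \left(\left(-2 + \frac{1}{8256}\right) + 79\right) 66095 = \left(- \frac{16511}{8256} + 79\right) 66095 = \frac{635713}{8256} \cdot 66095 = \frac{42017450735}{8256}$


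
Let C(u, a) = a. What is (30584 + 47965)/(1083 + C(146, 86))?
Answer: 78549/1169 ≈ 67.193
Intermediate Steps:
(30584 + 47965)/(1083 + C(146, 86)) = (30584 + 47965)/(1083 + 86) = 78549/1169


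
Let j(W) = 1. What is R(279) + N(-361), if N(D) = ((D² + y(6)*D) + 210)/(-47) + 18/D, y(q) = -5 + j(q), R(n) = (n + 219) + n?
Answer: -34460462/16967 ≈ -2031.0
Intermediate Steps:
R(n) = 219 + 2*n (R(n) = (219 + n) + n = 219 + 2*n)
y(q) = -4 (y(q) = -5 + 1 = -4)
N(D) = -210/47 + 18/D - D²/47 + 4*D/47 (N(D) = ((D² - 4*D) + 210)/(-47) + 18/D = (210 + D² - 4*D)*(-1/47) + 18/D = (-210/47 - D²/47 + 4*D/47) + 18/D = -210/47 + 18/D - D²/47 + 4*D/47)
R(279) + N(-361) = (219 + 2*279) + (1/47)*(846 - 1*(-361)*(210 + (-361)² - 4*(-361)))/(-361) = (219 + 558) + (1/47)*(-1/361)*(846 - 1*(-361)*(210 + 130321 + 1444)) = 777 + (1/47)*(-1/361)*(846 - 1*(-361)*131975) = 777 + (1/47)*(-1/361)*(846 + 47642975) = 777 + (1/47)*(-1/361)*47643821 = 777 - 47643821/16967 = -34460462/16967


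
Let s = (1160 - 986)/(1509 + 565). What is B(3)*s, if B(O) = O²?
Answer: 783/1037 ≈ 0.75506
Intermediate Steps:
s = 87/1037 (s = 174/2074 = 174*(1/2074) = 87/1037 ≈ 0.083896)
B(3)*s = 3²*(87/1037) = 9*(87/1037) = 783/1037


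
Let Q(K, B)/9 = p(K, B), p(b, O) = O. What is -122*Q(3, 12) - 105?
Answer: -13281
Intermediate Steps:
Q(K, B) = 9*B
-122*Q(3, 12) - 105 = -1098*12 - 105 = -122*108 - 105 = -13176 - 105 = -13281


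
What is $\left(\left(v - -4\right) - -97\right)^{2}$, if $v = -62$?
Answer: $1521$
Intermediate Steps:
$\left(\left(v - -4\right) - -97\right)^{2} = \left(\left(-62 - -4\right) - -97\right)^{2} = \left(\left(-62 + 4\right) + \left(30 + 67\right)\right)^{2} = \left(-58 + 97\right)^{2} = 39^{2} = 1521$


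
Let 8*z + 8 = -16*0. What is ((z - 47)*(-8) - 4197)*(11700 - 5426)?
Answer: -23922762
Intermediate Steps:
z = -1 (z = -1 + (-16*0)/8 = -1 + (⅛)*0 = -1 + 0 = -1)
((z - 47)*(-8) - 4197)*(11700 - 5426) = ((-1 - 47)*(-8) - 4197)*(11700 - 5426) = (-48*(-8) - 4197)*6274 = (384 - 4197)*6274 = -3813*6274 = -23922762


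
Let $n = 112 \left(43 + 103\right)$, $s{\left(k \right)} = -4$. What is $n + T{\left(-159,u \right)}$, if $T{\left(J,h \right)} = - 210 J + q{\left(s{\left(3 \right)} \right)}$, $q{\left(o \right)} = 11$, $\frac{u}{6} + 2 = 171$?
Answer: $49753$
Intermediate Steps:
$u = 1014$ ($u = -12 + 6 \cdot 171 = -12 + 1026 = 1014$)
$n = 16352$ ($n = 112 \cdot 146 = 16352$)
$T{\left(J,h \right)} = 11 - 210 J$ ($T{\left(J,h \right)} = - 210 J + 11 = 11 - 210 J$)
$n + T{\left(-159,u \right)} = 16352 + \left(11 - -33390\right) = 16352 + \left(11 + 33390\right) = 16352 + 33401 = 49753$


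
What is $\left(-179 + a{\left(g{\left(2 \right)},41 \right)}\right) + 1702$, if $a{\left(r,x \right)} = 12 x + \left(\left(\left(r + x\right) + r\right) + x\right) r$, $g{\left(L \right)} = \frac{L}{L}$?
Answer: $2099$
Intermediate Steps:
$g{\left(L \right)} = 1$
$a{\left(r,x \right)} = 12 x + r \left(2 r + 2 x\right)$ ($a{\left(r,x \right)} = 12 x + \left(\left(x + 2 r\right) + x\right) r = 12 x + \left(2 r + 2 x\right) r = 12 x + r \left(2 r + 2 x\right)$)
$\left(-179 + a{\left(g{\left(2 \right)},41 \right)}\right) + 1702 = \left(-179 + \left(2 \cdot 1^{2} + 12 \cdot 41 + 2 \cdot 1 \cdot 41\right)\right) + 1702 = \left(-179 + \left(2 \cdot 1 + 492 + 82\right)\right) + 1702 = \left(-179 + \left(2 + 492 + 82\right)\right) + 1702 = \left(-179 + 576\right) + 1702 = 397 + 1702 = 2099$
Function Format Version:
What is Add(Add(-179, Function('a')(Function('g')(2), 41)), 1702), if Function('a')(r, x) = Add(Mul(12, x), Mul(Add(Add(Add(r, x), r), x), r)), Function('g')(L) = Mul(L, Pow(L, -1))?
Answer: 2099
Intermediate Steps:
Function('g')(L) = 1
Function('a')(r, x) = Add(Mul(12, x), Mul(r, Add(Mul(2, r), Mul(2, x)))) (Function('a')(r, x) = Add(Mul(12, x), Mul(Add(Add(x, Mul(2, r)), x), r)) = Add(Mul(12, x), Mul(Add(Mul(2, r), Mul(2, x)), r)) = Add(Mul(12, x), Mul(r, Add(Mul(2, r), Mul(2, x)))))
Add(Add(-179, Function('a')(Function('g')(2), 41)), 1702) = Add(Add(-179, Add(Mul(2, Pow(1, 2)), Mul(12, 41), Mul(2, 1, 41))), 1702) = Add(Add(-179, Add(Mul(2, 1), 492, 82)), 1702) = Add(Add(-179, Add(2, 492, 82)), 1702) = Add(Add(-179, 576), 1702) = Add(397, 1702) = 2099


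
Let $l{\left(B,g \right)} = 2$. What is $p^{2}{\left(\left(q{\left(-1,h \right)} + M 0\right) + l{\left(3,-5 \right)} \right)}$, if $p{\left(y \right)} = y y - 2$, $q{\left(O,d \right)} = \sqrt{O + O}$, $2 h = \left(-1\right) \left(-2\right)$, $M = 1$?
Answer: $-32$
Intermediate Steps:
$h = 1$ ($h = \frac{\left(-1\right) \left(-2\right)}{2} = \frac{1}{2} \cdot 2 = 1$)
$q{\left(O,d \right)} = \sqrt{2} \sqrt{O}$ ($q{\left(O,d \right)} = \sqrt{2 O} = \sqrt{2} \sqrt{O}$)
$p{\left(y \right)} = -2 + y^{2}$ ($p{\left(y \right)} = y^{2} - 2 = -2 + y^{2}$)
$p^{2}{\left(\left(q{\left(-1,h \right)} + M 0\right) + l{\left(3,-5 \right)} \right)} = \left(-2 + \left(\left(\sqrt{2} \sqrt{-1} + 1 \cdot 0\right) + 2\right)^{2}\right)^{2} = \left(-2 + \left(\left(\sqrt{2} i + 0\right) + 2\right)^{2}\right)^{2} = \left(-2 + \left(\left(i \sqrt{2} + 0\right) + 2\right)^{2}\right)^{2} = \left(-2 + \left(i \sqrt{2} + 2\right)^{2}\right)^{2} = \left(-2 + \left(2 + i \sqrt{2}\right)^{2}\right)^{2}$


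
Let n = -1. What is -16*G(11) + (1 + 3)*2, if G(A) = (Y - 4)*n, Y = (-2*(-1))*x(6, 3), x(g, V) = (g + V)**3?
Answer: 23272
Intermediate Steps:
x(g, V) = (V + g)**3
Y = 1458 (Y = (-2*(-1))*(3 + 6)**3 = 2*9**3 = 2*729 = 1458)
G(A) = -1454 (G(A) = (1458 - 4)*(-1) = 1454*(-1) = -1454)
-16*G(11) + (1 + 3)*2 = -16*(-1454) + (1 + 3)*2 = 23264 + 4*2 = 23264 + 8 = 23272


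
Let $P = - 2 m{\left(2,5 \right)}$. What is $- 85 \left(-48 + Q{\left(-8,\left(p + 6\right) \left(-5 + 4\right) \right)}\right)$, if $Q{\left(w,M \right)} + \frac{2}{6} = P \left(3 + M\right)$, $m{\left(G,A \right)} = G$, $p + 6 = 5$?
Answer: $\frac{10285}{3} \approx 3428.3$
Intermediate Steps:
$p = -1$ ($p = -6 + 5 = -1$)
$P = -4$ ($P = \left(-2\right) 2 = -4$)
$Q{\left(w,M \right)} = - \frac{37}{3} - 4 M$ ($Q{\left(w,M \right)} = - \frac{1}{3} - 4 \left(3 + M\right) = - \frac{1}{3} - \left(12 + 4 M\right) = - \frac{37}{3} - 4 M$)
$- 85 \left(-48 + Q{\left(-8,\left(p + 6\right) \left(-5 + 4\right) \right)}\right) = - 85 \left(-48 - \left(\frac{37}{3} + 4 \left(-1 + 6\right) \left(-5 + 4\right)\right)\right) = - 85 \left(-48 - \left(\frac{37}{3} + 4 \cdot 5 \left(-1\right)\right)\right) = - 85 \left(-48 - - \frac{23}{3}\right) = - 85 \left(-48 + \left(- \frac{37}{3} + 20\right)\right) = - 85 \left(-48 + \frac{23}{3}\right) = \left(-85\right) \left(- \frac{121}{3}\right) = \frac{10285}{3}$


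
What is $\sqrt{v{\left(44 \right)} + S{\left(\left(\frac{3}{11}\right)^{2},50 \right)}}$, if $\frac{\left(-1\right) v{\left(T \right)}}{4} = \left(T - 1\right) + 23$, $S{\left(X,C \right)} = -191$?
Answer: $i \sqrt{455} \approx 21.331 i$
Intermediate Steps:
$v{\left(T \right)} = -88 - 4 T$ ($v{\left(T \right)} = - 4 \left(\left(T - 1\right) + 23\right) = - 4 \left(\left(-1 + T\right) + 23\right) = - 4 \left(22 + T\right) = -88 - 4 T$)
$\sqrt{v{\left(44 \right)} + S{\left(\left(\frac{3}{11}\right)^{2},50 \right)}} = \sqrt{\left(-88 - 176\right) - 191} = \sqrt{-264 - 191} = \sqrt{-455} = i \sqrt{455}$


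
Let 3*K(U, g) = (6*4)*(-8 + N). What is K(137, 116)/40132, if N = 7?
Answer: -2/10033 ≈ -0.00019934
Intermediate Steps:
K(U, g) = -8 (K(U, g) = ((6*4)*(-8 + 7))/3 = (24*(-1))/3 = (⅓)*(-24) = -8)
K(137, 116)/40132 = -8/40132 = -8*1/40132 = -2/10033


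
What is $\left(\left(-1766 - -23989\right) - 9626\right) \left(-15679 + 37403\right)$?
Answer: $273657228$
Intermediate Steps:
$\left(\left(-1766 - -23989\right) - 9626\right) \left(-15679 + 37403\right) = \left(\left(-1766 + 23989\right) - 9626\right) 21724 = \left(22223 - 9626\right) 21724 = 12597 \cdot 21724 = 273657228$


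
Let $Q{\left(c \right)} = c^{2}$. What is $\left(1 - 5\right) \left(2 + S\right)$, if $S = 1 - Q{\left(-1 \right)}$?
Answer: $-8$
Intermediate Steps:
$S = 0$ ($S = 1 - \left(-1\right)^{2} = 1 - 1 = 0$)
$\left(1 - 5\right) \left(2 + S\right) = \left(1 - 5\right) \left(2 + 0\right) = \left(1 - 5\right) 2 = \left(-4\right) 2 = -8$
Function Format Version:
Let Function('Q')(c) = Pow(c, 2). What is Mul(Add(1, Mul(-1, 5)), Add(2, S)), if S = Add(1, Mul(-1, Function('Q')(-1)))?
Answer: -8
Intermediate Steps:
S = 0 (S = Add(1, Mul(-1, Pow(-1, 2))) = Add(1, Mul(-1, 1)) = Add(1, -1) = 0)
Mul(Add(1, Mul(-1, 5)), Add(2, S)) = Mul(Add(1, Mul(-1, 5)), Add(2, 0)) = Mul(Add(1, -5), 2) = Mul(-4, 2) = -8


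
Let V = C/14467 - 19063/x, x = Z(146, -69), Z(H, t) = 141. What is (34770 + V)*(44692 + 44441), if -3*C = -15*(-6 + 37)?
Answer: 56731723252072/18377 ≈ 3.0871e+9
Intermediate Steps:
x = 141
C = 155 (C = -(-5)*(-6 + 37) = -(-5)*31 = -1/3*(-465) = 155)
V = -275762566/2039847 (V = 155/14467 - 19063/141 = -275762566/2039847 ≈ -135.19)
(34770 + V)*(44692 + 44441) = (34770 - 275762566/2039847)*(44692 + 44441) = (70649717624/2039847)*89133 = 56731723252072/18377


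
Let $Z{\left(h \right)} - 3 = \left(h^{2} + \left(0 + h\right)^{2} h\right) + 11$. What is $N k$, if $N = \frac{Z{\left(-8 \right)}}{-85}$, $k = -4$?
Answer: $- \frac{1736}{85} \approx -20.424$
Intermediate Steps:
$Z{\left(h \right)} = 14 + h^{2} + h^{3}$ ($Z{\left(h \right)} = 3 + \left(\left(h^{2} + \left(0 + h\right)^{2} h\right) + 11\right) = 3 + \left(\left(h^{2} + h^{2} h\right) + 11\right) = 3 + \left(\left(h^{2} + h^{3}\right) + 11\right) = 3 + \left(11 + h^{2} + h^{3}\right) = 14 + h^{2} + h^{3}$)
$N = \frac{434}{85}$ ($N = \frac{14 + \left(-8\right)^{2} + \left(-8\right)^{3}}{-85} = \left(14 + 64 - 512\right) \left(- \frac{1}{85}\right) = \left(-434\right) \left(- \frac{1}{85}\right) = \frac{434}{85} \approx 5.1059$)
$N k = \frac{434}{85} \left(-4\right) = - \frac{1736}{85}$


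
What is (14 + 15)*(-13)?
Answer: -377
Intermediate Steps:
(14 + 15)*(-13) = 29*(-13) = -377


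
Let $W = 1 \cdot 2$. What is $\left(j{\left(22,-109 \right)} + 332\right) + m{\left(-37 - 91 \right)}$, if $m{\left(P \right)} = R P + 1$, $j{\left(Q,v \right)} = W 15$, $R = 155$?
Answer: $-19477$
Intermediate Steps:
$W = 2$
$j{\left(Q,v \right)} = 30$ ($j{\left(Q,v \right)} = 2 \cdot 15 = 30$)
$m{\left(P \right)} = 1 + 155 P$ ($m{\left(P \right)} = 155 P + 1 = 1 + 155 P$)
$\left(j{\left(22,-109 \right)} + 332\right) + m{\left(-37 - 91 \right)} = \left(30 + 332\right) + \left(1 + 155 \left(-37 - 91\right)\right) = 362 + \left(1 + 155 \left(-37 - 91\right)\right) = 362 + \left(1 + 155 \left(-128\right)\right) = 362 + \left(1 - 19840\right) = 362 - 19839 = -19477$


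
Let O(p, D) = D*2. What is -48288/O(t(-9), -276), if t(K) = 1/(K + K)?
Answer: 2012/23 ≈ 87.478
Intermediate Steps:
t(K) = 1/(2*K)
O(p, D) = 2*D
-48288/O(t(-9), -276) = -48288/(2*(-276)) = -48288/(-552) = -48288*(-1/552) = 2012/23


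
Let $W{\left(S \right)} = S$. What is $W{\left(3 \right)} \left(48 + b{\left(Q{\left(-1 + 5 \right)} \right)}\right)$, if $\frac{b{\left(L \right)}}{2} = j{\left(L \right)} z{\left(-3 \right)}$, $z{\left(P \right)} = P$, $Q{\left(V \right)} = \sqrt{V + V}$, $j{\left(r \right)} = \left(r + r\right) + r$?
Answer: $144 - 108 \sqrt{2} \approx -8.7351$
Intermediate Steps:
$j{\left(r \right)} = 3 r$ ($j{\left(r \right)} = 2 r + r = 3 r$)
$Q{\left(V \right)} = \sqrt{2} \sqrt{V}$ ($Q{\left(V \right)} = \sqrt{2 V} = \sqrt{2} \sqrt{V}$)
$b{\left(L \right)} = - 18 L$ ($b{\left(L \right)} = 2 \cdot 3 L \left(-3\right) = 2 \left(- 9 L\right) = - 18 L$)
$W{\left(3 \right)} \left(48 + b{\left(Q{\left(-1 + 5 \right)} \right)}\right) = 3 \left(48 - 18 \sqrt{2} \sqrt{-1 + 5}\right) = 3 \left(48 - 18 \sqrt{2} \sqrt{4}\right) = 3 \left(48 - 18 \sqrt{2} \cdot 2\right) = 3 \left(48 - 18 \cdot 2 \sqrt{2}\right) = 3 \left(48 - 36 \sqrt{2}\right) = 144 - 108 \sqrt{2}$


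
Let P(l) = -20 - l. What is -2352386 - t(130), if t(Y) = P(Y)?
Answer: -2352236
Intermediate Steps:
t(Y) = -20 - Y
-2352386 - t(130) = -2352386 - (-20 - 1*130) = -2352386 - (-20 - 130) = -2352386 - 1*(-150) = -2352386 + 150 = -2352236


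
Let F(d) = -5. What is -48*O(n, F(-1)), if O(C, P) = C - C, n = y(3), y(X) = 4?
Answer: 0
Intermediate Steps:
n = 4
O(C, P) = 0
-48*O(n, F(-1)) = -48*0 = 0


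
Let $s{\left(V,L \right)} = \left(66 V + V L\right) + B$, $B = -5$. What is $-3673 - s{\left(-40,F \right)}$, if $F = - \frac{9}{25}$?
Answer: $- \frac{5212}{5} \approx -1042.4$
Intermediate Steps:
$F = - \frac{9}{25}$ ($F = \left(-9\right) \frac{1}{25} = - \frac{9}{25} \approx -0.36$)
$s{\left(V,L \right)} = -5 + 66 V + L V$ ($s{\left(V,L \right)} = \left(66 V + V L\right) - 5 = \left(66 V + L V\right) - 5 = -5 + 66 V + L V$)
$-3673 - s{\left(-40,F \right)} = -3673 - \left(-5 + 66 \left(-40\right) - - \frac{72}{5}\right) = -3673 - \left(-5 - 2640 + \frac{72}{5}\right) = -3673 - - \frac{13153}{5} = -3673 + \frac{13153}{5} = - \frac{5212}{5}$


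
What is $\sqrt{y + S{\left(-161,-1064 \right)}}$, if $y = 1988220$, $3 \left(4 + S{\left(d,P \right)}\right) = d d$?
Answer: $\frac{\sqrt{17971707}}{3} \approx 1413.1$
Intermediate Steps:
$S{\left(d,P \right)} = -4 + \frac{d^{2}}{3}$ ($S{\left(d,P \right)} = -4 + \frac{d d}{3} = -4 + \frac{d^{2}}{3}$)
$\sqrt{y + S{\left(-161,-1064 \right)}} = \sqrt{1988220 - \left(4 - \frac{\left(-161\right)^{2}}{3}\right)} = \sqrt{1988220 + \left(-4 + \frac{1}{3} \cdot 25921\right)} = \sqrt{1988220 + \left(-4 + \frac{25921}{3}\right)} = \sqrt{1988220 + \frac{25909}{3}} = \sqrt{\frac{5990569}{3}} = \frac{\sqrt{17971707}}{3}$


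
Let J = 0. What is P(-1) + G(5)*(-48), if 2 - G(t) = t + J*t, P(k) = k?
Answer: 143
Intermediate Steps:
G(t) = 2 - t (G(t) = 2 - (t + 0*t) = 2 - (t + 0) = 2 - t)
P(-1) + G(5)*(-48) = -1 + (2 - 1*5)*(-48) = -1 + (2 - 5)*(-48) = -1 - 3*(-48) = -1 + 144 = 143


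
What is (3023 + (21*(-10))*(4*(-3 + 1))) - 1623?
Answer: 3080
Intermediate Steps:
(3023 + (21*(-10))*(4*(-3 + 1))) - 1623 = (3023 - 840*(-2)) - 1623 = (3023 - 210*(-8)) - 1623 = (3023 + 1680) - 1623 = 4703 - 1623 = 3080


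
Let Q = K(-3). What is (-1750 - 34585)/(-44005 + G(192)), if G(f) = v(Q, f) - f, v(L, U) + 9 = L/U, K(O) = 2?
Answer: 697632/848755 ≈ 0.82195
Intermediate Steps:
Q = 2
v(L, U) = -9 + L/U
G(f) = -9 - f + 2/f (G(f) = (-9 + 2/f) - f = -9 - f + 2/f)
(-1750 - 34585)/(-44005 + G(192)) = (-1750 - 34585)/(-44005 + (-9 - 1*192 + 2/192)) = -36335/(-44005 + (-9 - 192 + 2*(1/192))) = -36335/(-44005 + (-9 - 192 + 1/96)) = -36335/(-44005 - 19295/96) = -36335/(-4243775/96) = -36335*(-96/4243775) = 697632/848755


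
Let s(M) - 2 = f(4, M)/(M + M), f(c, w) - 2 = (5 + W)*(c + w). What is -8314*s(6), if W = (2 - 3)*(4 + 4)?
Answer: 8314/3 ≈ 2771.3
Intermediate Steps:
W = -8 (W = -1*8 = -8)
f(c, w) = 2 - 3*c - 3*w (f(c, w) = 2 + (5 - 8)*(c + w) = 2 - 3*(c + w) = 2 + (-3*c - 3*w) = 2 - 3*c - 3*w)
s(M) = 2 + (-10 - 3*M)/(2*M) (s(M) = 2 + (2 - 3*4 - 3*M)/(M + M) = 2 + (2 - 12 - 3*M)/((2*M)) = 2 + (1/(2*M))*(-10 - 3*M) = 2 + (-10 - 3*M)/(2*M))
-8314*s(6) = -4157*(-10 + 6)/6 = -4157*(-4)/6 = -8314*(-⅓) = 8314/3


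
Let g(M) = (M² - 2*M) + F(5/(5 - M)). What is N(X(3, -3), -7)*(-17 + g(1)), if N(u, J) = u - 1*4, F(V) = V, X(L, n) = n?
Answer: 469/4 ≈ 117.25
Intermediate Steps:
N(u, J) = -4 + u (N(u, J) = u - 4 = -4 + u)
g(M) = M² - 2*M + 5/(5 - M) (g(M) = (M² - 2*M) + 5/(5 - M) = M² - 2*M + 5/(5 - M))
N(X(3, -3), -7)*(-17 + g(1)) = (-4 - 3)*(-17 + (-5 + 1*(-5 + 1)*(-2 + 1))/(-5 + 1)) = -7*(-17 + (-5 + 1*(-4)*(-1))/(-4)) = -7*(-17 - (-5 + 4)/4) = -7*(-17 - ¼*(-1)) = -7*(-17 + ¼) = -7*(-67/4) = 469/4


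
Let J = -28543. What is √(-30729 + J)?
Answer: 2*I*√14818 ≈ 243.46*I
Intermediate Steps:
√(-30729 + J) = √(-30729 - 28543) = √(-59272) = 2*I*√14818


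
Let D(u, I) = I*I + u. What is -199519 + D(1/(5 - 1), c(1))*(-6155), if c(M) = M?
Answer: -828851/4 ≈ -2.0721e+5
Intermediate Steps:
D(u, I) = u + I**2 (D(u, I) = I**2 + u = u + I**2)
-199519 + D(1/(5 - 1), c(1))*(-6155) = -199519 + (1/(5 - 1) + 1**2)*(-6155) = -199519 + (1/4 + 1)*(-6155) = -199519 + (5/4)*(-6155) = -199519 - 30775/4 = -828851/4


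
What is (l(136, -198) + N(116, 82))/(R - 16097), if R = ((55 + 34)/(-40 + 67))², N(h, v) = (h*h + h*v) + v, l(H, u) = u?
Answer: -4164777/2931698 ≈ -1.4206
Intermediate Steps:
N(h, v) = v + h² + h*v (N(h, v) = (h² + h*v) + v = v + h² + h*v)
R = 7921/729 (R = (89/27)² = 7921/729 ≈ 10.866)
(l(136, -198) + N(116, 82))/(R - 16097) = (-198 + (82 + 116² + 116*82))/(7921/729 - 16097) = (-198 + (82 + 13456 + 9512))/(-11726792/729) = (-198 + 23050)*(-729/11726792) = 22852*(-729/11726792) = -4164777/2931698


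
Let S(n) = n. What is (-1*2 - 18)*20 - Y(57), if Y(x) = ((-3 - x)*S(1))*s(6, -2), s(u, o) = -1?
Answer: -460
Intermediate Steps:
Y(x) = 3 + x (Y(x) = ((-3 - x)*1)*(-1) = (-3 - x)*(-1) = 3 + x)
(-1*2 - 18)*20 - Y(57) = (-1*2 - 18)*20 - (3 + 57) = (-2 - 18)*20 - 1*60 = -20*20 - 60 = -400 - 60 = -460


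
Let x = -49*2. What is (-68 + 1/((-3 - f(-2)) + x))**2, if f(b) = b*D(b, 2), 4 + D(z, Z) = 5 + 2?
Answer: 41744521/9025 ≈ 4625.4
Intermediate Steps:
x = -98
D(z, Z) = 3 (D(z, Z) = -4 + (5 + 2) = -4 + 7 = 3)
f(b) = 3*b (f(b) = b*3 = 3*b)
(-68 + 1/((-3 - f(-2)) + x))**2 = (-68 + 1/((-3 - 3*(-2)) - 98))**2 = (-68 + 1/((-3 - 1*(-6)) - 98))**2 = (-68 + 1/((-3 + 6) - 98))**2 = (-68 + 1/(3 - 98))**2 = (-68 + 1/(-95))**2 = (-68 - 1/95)**2 = (-6461/95)**2 = 41744521/9025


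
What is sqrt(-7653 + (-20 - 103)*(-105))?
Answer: sqrt(5262) ≈ 72.540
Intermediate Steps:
sqrt(-7653 + (-20 - 103)*(-105)) = sqrt(-7653 - 123*(-105)) = sqrt(-7653 + 12915) = sqrt(5262)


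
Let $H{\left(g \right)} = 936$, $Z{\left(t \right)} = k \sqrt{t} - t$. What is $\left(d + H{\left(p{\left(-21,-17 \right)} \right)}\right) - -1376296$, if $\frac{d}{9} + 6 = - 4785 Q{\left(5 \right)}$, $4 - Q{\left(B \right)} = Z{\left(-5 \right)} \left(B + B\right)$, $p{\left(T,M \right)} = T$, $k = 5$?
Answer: $3358168 + 2153250 i \sqrt{5} \approx 3.3582 \cdot 10^{6} + 4.8148 \cdot 10^{6} i$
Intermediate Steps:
$Z{\left(t \right)} = - t + 5 \sqrt{t}$ ($Z{\left(t \right)} = 5 \sqrt{t} - t = - t + 5 \sqrt{t}$)
$Q{\left(B \right)} = 4 - 2 B \left(5 + 5 i \sqrt{5}\right)$ ($Q{\left(B \right)} = 4 - \left(\left(-1\right) \left(-5\right) + 5 \sqrt{-5}\right) \left(B + B\right) = 4 - \left(5 + 5 i \sqrt{5}\right) 2 B = 4 - 2 B \left(5 + 5 i \sqrt{5}\right)$)
$d = 1980936 + 2153250 i \sqrt{5}$ ($d = -54 + 9 \left(- 4785 \left(4 - 50 \left(1 + i \sqrt{5}\right)\right)\right) = -54 + 9 \left(- 4785 \left(4 - \left(50 + 50 i \sqrt{5}\right)\right)\right) = -54 + 9 \left(- 4785 \left(-46 - 50 i \sqrt{5}\right)\right) = -54 + 9 \left(220110 + 239250 i \sqrt{5}\right) = -54 + \left(1980990 + 2153250 i \sqrt{5}\right) = 1980936 + 2153250 i \sqrt{5} \approx 1.9809 \cdot 10^{6} + 4.8148 \cdot 10^{6} i$)
$\left(d + H{\left(p{\left(-21,-17 \right)} \right)}\right) - -1376296 = \left(\left(1980936 + 2153250 i \sqrt{5}\right) + 936\right) - -1376296 = \left(1981872 + 2153250 i \sqrt{5}\right) + 1376296 = 3358168 + 2153250 i \sqrt{5}$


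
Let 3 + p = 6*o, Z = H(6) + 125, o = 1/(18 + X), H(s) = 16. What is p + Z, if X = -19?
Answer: 132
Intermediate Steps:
o = -1 (o = 1/(18 - 19) = 1/(-1) = -1)
Z = 141 (Z = 16 + 125 = 141)
p = -9 (p = -3 + 6*(-1) = -3 - 6 = -9)
p + Z = -9 + 141 = 132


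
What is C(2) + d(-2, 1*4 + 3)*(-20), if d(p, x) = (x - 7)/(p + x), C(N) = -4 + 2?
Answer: -2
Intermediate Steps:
C(N) = -2
d(p, x) = (-7 + x)/(p + x)
C(2) + d(-2, 1*4 + 3)*(-20) = -2 + ((-7 + (1*4 + 3))/(-2 + (1*4 + 3)))*(-20) = -2 + ((-7 + (4 + 3))/(-2 + (4 + 3)))*(-20) = -2 + ((-7 + 7)/(-2 + 7))*(-20) = -2 + (0/5)*(-20) = -2 + ((⅕)*0)*(-20) = -2 + 0*(-20) = -2 + 0 = -2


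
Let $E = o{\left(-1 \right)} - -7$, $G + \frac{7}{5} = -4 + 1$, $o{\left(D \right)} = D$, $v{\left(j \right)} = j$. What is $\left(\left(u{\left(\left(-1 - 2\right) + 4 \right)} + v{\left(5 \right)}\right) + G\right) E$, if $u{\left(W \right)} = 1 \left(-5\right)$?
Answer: $- \frac{132}{5} \approx -26.4$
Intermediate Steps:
$u{\left(W \right)} = -5$
$G = - \frac{22}{5}$ ($G = - \frac{7}{5} + \left(-4 + 1\right) = - \frac{7}{5} - 3 = - \frac{22}{5} \approx -4.4$)
$E = 6$ ($E = -1 - -7 = -1 + 7 = 6$)
$\left(\left(u{\left(\left(-1 - 2\right) + 4 \right)} + v{\left(5 \right)}\right) + G\right) E = \left(\left(-5 + 5\right) - \frac{22}{5}\right) 6 = \left(0 - \frac{22}{5}\right) 6 = \left(- \frac{22}{5}\right) 6 = - \frac{132}{5}$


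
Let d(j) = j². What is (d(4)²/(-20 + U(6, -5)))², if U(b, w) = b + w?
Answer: 65536/361 ≈ 181.54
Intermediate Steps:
(d(4)²/(-20 + U(6, -5)))² = ((4²)²/(-20 + (6 - 5)))² = (16²/(-20 + 1))² = (256/(-19))² = (-1/19*256)² = (-256/19)² = 65536/361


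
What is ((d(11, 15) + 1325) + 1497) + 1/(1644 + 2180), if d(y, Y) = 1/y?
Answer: 118708443/42064 ≈ 2822.1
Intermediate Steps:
((d(11, 15) + 1325) + 1497) + 1/(1644 + 2180) = ((1/11 + 1325) + 1497) + 1/(1644 + 2180) = ((1/11 + 1325) + 1497) + 1/3824 = (14576/11 + 1497) + 1/3824 = 31043/11 + 1/3824 = 118708443/42064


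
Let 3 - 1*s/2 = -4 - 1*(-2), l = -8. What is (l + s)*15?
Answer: 30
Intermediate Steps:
s = 10 (s = 6 - 2*(-4 - 1*(-2)) = 6 - 2*(-4 + 2) = 6 - 2*(-2) = 6 + 4 = 10)
(l + s)*15 = (-8 + 10)*15 = 2*15 = 30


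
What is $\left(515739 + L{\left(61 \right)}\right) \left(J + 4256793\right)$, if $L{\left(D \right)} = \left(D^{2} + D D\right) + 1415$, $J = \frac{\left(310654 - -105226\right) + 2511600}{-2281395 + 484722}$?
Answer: $\frac{4012142797062352564}{1796673} \approx 2.2331 \cdot 10^{12}$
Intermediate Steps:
$J = - \frac{2927480}{1796673}$ ($J = \frac{\left(310654 + 105226\right) + 2511600}{-1796673} = \left(415880 + 2511600\right) \left(- \frac{1}{1796673}\right) = 2927480 \left(- \frac{1}{1796673}\right) = - \frac{2927480}{1796673} \approx -1.6294$)
$L{\left(D \right)} = 1415 + 2 D^{2}$ ($L{\left(D \right)} = \left(D^{2} + D^{2}\right) + 1415 = 2 D^{2} + 1415 = 1415 + 2 D^{2}$)
$\left(515739 + L{\left(61 \right)}\right) \left(J + 4256793\right) = \left(515739 + \left(1415 + 2 \cdot 61^{2}\right)\right) \left(- \frac{2927480}{1796673} + 4256793\right) = \left(515739 + \left(1415 + 2 \cdot 3721\right)\right) \frac{7648062122209}{1796673} = \left(515739 + \left(1415 + 7442\right)\right) \frac{7648062122209}{1796673} = \left(515739 + 8857\right) \frac{7648062122209}{1796673} = 524596 \cdot \frac{7648062122209}{1796673} = \frac{4012142797062352564}{1796673}$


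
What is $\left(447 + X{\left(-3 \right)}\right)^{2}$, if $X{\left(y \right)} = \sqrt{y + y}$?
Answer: $\left(447 + i \sqrt{6}\right)^{2} \approx 1.998 \cdot 10^{5} + 2190.0 i$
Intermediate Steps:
$X{\left(y \right)} = \sqrt{2} \sqrt{y}$ ($X{\left(y \right)} = \sqrt{2 y} = \sqrt{2} \sqrt{y}$)
$\left(447 + X{\left(-3 \right)}\right)^{2} = \left(447 + \sqrt{2} \sqrt{-3}\right)^{2} = \left(447 + \sqrt{2} i \sqrt{3}\right)^{2} = \left(447 + i \sqrt{6}\right)^{2}$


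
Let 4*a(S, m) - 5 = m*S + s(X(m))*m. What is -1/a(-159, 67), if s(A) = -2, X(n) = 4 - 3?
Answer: 2/5391 ≈ 0.00037099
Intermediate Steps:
X(n) = 1
a(S, m) = 5/4 - m/2 + S*m/4 (a(S, m) = 5/4 + (m*S - 2*m)/4 = 5/4 + (S*m - 2*m)/4 = 5/4 + (-2*m + S*m)/4 = 5/4 + (-m/2 + S*m/4) = 5/4 - m/2 + S*m/4)
-1/a(-159, 67) = -1/(5/4 - 1/2*67 + (1/4)*(-159)*67) = -1/(5/4 - 67/2 - 10653/4) = -1/(-5391/2) = -1*(-2/5391) = 2/5391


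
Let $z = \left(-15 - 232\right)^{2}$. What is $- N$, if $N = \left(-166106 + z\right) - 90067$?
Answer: $195164$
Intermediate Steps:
$z = 61009$ ($z = \left(-247\right)^{2} = 61009$)
$N = -195164$ ($N = \left(-166106 + 61009\right) - 90067 = -105097 - 90067 = -195164$)
$- N = \left(-1\right) \left(-195164\right) = 195164$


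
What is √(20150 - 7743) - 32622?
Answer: -32622 + √12407 ≈ -32511.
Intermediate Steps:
√(20150 - 7743) - 32622 = √12407 - 32622 = -32622 + √12407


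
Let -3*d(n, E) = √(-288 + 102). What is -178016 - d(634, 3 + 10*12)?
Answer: -178016 + I*√186/3 ≈ -1.7802e+5 + 4.5461*I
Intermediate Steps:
d(n, E) = -I*√186/3 (d(n, E) = -√(-288 + 102)/3 = -I*√186/3)
-178016 - d(634, 3 + 10*12) = -178016 - (-1)*I*√186/3 = -178016 + I*√186/3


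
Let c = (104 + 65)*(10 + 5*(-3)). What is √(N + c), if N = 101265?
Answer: 2*√25105 ≈ 316.89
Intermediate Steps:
c = -845 (c = 169*(10 - 15) = 169*(-5) = -845)
√(N + c) = √(101265 - 845) = √100420 = 2*√25105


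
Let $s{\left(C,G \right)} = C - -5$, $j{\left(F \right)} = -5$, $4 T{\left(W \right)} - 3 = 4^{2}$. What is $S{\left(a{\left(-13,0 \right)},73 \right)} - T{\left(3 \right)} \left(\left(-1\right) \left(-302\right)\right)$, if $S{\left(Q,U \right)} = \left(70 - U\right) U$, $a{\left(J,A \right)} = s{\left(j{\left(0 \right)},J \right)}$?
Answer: $- \frac{3307}{2} \approx -1653.5$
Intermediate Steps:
$T{\left(W \right)} = \frac{19}{4}$ ($T{\left(W \right)} = \frac{3}{4} + \frac{4^{2}}{4} = \frac{3}{4} + \frac{1}{4} \cdot 16 = \frac{3}{4} + 4 = \frac{19}{4}$)
$s{\left(C,G \right)} = 5 + C$ ($s{\left(C,G \right)} = C + 5 = 5 + C$)
$a{\left(J,A \right)} = 0$ ($a{\left(J,A \right)} = 5 - 5 = 0$)
$S{\left(Q,U \right)} = U \left(70 - U\right)$
$S{\left(a{\left(-13,0 \right)},73 \right)} - T{\left(3 \right)} \left(\left(-1\right) \left(-302\right)\right) = 73 \left(70 - 73\right) - \frac{19 \left(\left(-1\right) \left(-302\right)\right)}{4} = 73 \left(70 - 73\right) - \frac{19}{4} \cdot 302 = 73 \left(-3\right) - \frac{2869}{2} = -219 - \frac{2869}{2} = - \frac{3307}{2}$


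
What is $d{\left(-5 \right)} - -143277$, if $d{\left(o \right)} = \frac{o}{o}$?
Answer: $143278$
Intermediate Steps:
$d{\left(o \right)} = 1$
$d{\left(-5 \right)} - -143277 = 1 - -143277 = 1 + 143277 = 143278$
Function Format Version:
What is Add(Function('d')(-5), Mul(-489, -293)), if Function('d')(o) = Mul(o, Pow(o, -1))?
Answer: 143278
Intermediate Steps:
Function('d')(o) = 1
Add(Function('d')(-5), Mul(-489, -293)) = Add(1, Mul(-489, -293)) = Add(1, 143277) = 143278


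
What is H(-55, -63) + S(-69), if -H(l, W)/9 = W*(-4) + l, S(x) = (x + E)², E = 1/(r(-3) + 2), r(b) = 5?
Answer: 145447/49 ≈ 2968.3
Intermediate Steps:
E = ⅐ (E = 1/(5 + 2) = 1/7 = ⅐ ≈ 0.14286)
S(x) = (⅐ + x)² (S(x) = (x + ⅐)² = (⅐ + x)²)
H(l, W) = -9*l + 36*W (H(l, W) = -9*(W*(-4) + l) = -9*(-4*W + l) = -9*(l - 4*W) = -9*l + 36*W)
H(-55, -63) + S(-69) = (-9*(-55) + 36*(-63)) + (1 + 7*(-69))²/49 = (495 - 2268) + (1 - 483)²/49 = -1773 + (1/49)*(-482)² = -1773 + (1/49)*232324 = -1773 + 232324/49 = 145447/49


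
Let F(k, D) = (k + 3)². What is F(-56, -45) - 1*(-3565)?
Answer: 6374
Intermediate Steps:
F(k, D) = (3 + k)²
F(-56, -45) - 1*(-3565) = (3 - 56)² - 1*(-3565) = (-53)² + 3565 = 2809 + 3565 = 6374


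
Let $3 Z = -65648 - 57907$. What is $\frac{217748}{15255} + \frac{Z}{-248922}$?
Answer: $\frac{6092282759}{421922790} \approx 14.439$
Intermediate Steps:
$Z = -41185$ ($Z = \frac{-65648 - 57907}{3} = \frac{1}{3} \left(-123555\right) = -41185$)
$\frac{217748}{15255} + \frac{Z}{-248922} = \frac{217748}{15255} - \frac{41185}{-248922} = 217748 \cdot \frac{1}{15255} - - \frac{41185}{248922} = \frac{217748}{15255} + \frac{41185}{248922} = \frac{6092282759}{421922790}$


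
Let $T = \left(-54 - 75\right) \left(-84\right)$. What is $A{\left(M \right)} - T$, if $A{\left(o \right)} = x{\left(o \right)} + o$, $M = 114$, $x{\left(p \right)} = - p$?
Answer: $-10836$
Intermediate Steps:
$A{\left(o \right)} = 0$ ($A{\left(o \right)} = - o + o = 0$)
$T = 10836$ ($T = \left(-129\right) \left(-84\right) = 10836$)
$A{\left(M \right)} - T = 0 - 10836 = -10836$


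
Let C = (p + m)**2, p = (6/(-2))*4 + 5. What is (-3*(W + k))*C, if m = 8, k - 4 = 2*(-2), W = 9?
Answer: -27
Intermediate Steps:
k = 0 (k = 4 + 2*(-2) = 4 - 4 = 0)
p = -7 (p = (6*(-1/2))*4 + 5 = -3*4 + 5 = -12 + 5 = -7)
C = 1 (C = (-7 + 8)**2 = 1**2 = 1)
(-3*(W + k))*C = -3*(9 + 0)*1 = -3*9*1 = -27*1 = -27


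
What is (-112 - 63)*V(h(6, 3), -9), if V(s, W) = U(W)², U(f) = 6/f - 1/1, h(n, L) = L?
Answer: -4375/9 ≈ -486.11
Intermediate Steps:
U(f) = -1 + 6/f (U(f) = 6/f - 1*1 = 6/f - 1 = -1 + 6/f)
V(s, W) = (6 - W)²/W² (V(s, W) = ((6 - W)/W)² = (6 - W)²/W²)
(-112 - 63)*V(h(6, 3), -9) = (-112 - 63)*((-6 - 9)²/(-9)²) = -175*(-15)²/81 = -175*225/81 = -175*25/9 = -4375/9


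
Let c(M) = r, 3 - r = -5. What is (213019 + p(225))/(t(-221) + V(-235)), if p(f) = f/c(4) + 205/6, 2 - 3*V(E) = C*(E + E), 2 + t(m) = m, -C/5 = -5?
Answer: 5113951/88664 ≈ 57.678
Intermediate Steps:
C = 25 (C = -5*(-5) = 25)
r = 8 (r = 3 - 1*(-5) = 3 + 5 = 8)
t(m) = -2 + m
c(M) = 8
V(E) = ⅔ - 50*E/3 (V(E) = ⅔ - 25*(E + E)/3 = ⅔ - 25*2*E/3 = ⅔ - 50*E/3)
p(f) = 205/6 + f/8 (p(f) = f/8 + 205/6 = 205/6 + f/8)
(213019 + p(225))/(t(-221) + V(-235)) = (213019 + (205/6 + (⅛)*225))/((-2 - 221) + (⅔ - 50/3*(-235))) = (213019 + (205/6 + 225/8))/(-223 + (⅔ + 11750/3)) = (213019 + 1495/24)/(-223 + 11752/3) = 5113951/(24*(11083/3)) = (5113951/24)*(3/11083) = 5113951/88664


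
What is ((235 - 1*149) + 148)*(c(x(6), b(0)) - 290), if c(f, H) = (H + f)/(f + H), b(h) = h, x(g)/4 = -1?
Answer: -67626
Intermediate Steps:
x(g) = -4 (x(g) = 4*(-1) = -4)
c(f, H) = 1 (c(f, H) = (H + f)/(H + f) = 1)
((235 - 1*149) + 148)*(c(x(6), b(0)) - 290) = ((235 - 1*149) + 148)*(1 - 290) = ((235 - 149) + 148)*(-289) = (86 + 148)*(-289) = 234*(-289) = -67626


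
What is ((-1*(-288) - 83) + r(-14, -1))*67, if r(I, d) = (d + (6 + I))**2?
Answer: 19162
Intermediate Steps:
r(I, d) = (6 + I + d)**2
((-1*(-288) - 83) + r(-14, -1))*67 = ((-1*(-288) - 83) + (6 - 14 - 1)**2)*67 = ((288 - 83) + (-9)**2)*67 = (205 + 81)*67 = 286*67 = 19162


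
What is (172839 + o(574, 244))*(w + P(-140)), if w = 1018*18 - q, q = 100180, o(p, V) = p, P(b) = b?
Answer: -14219172348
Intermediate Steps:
w = -81856 (w = 1018*18 - 1*100180 = 18324 - 100180 = -81856)
(172839 + o(574, 244))*(w + P(-140)) = (172839 + 574)*(-81856 - 140) = 173413*(-81996) = -14219172348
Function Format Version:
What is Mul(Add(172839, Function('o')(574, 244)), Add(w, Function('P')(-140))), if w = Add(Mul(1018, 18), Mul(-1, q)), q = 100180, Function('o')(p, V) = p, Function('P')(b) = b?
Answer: -14219172348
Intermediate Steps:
w = -81856 (w = Add(Mul(1018, 18), Mul(-1, 100180)) = Add(18324, -100180) = -81856)
Mul(Add(172839, Function('o')(574, 244)), Add(w, Function('P')(-140))) = Mul(Add(172839, 574), Add(-81856, -140)) = Mul(173413, -81996) = -14219172348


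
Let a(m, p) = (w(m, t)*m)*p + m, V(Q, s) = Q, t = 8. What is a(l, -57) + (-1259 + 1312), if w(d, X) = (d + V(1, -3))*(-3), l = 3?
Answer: 2108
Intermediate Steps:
w(d, X) = -3 - 3*d (w(d, X) = (d + 1)*(-3) = (1 + d)*(-3) = -3 - 3*d)
a(m, p) = m + m*p*(-3 - 3*m) (a(m, p) = ((-3 - 3*m)*m)*p + m = (m*(-3 - 3*m))*p + m = m*p*(-3 - 3*m) + m = m + m*p*(-3 - 3*m))
a(l, -57) + (-1259 + 1312) = -1*3*(-1 + 3*(-57)*(1 + 3)) + (-1259 + 1312) = -1*3*(-1 + 3*(-57)*4) + 53 = -1*3*(-1 - 684) + 53 = -1*3*(-685) + 53 = 2055 + 53 = 2108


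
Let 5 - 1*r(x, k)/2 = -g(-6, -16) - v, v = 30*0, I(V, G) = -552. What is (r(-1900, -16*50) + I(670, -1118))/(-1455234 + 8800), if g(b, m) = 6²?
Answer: 235/723217 ≈ 0.00032494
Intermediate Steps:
g(b, m) = 36
v = 0
r(x, k) = 82 (r(x, k) = 10 - 2*(-1*36 - 1*0) = 10 - 2*(-36 + 0) = 10 - 2*(-36) = 10 + 72 = 82)
(r(-1900, -16*50) + I(670, -1118))/(-1455234 + 8800) = (82 - 552)/(-1455234 + 8800) = -470/(-1446434) = -470*(-1/1446434) = 235/723217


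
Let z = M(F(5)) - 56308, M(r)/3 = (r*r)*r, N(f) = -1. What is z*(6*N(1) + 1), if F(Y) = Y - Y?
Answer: 281540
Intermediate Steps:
F(Y) = 0
M(r) = 3*r³ (M(r) = 3*((r*r)*r) = 3*(r²*r) = 3*r³)
z = -56308 (z = 3*0³ - 56308 = 3*0 - 56308 = 0 - 56308 = -56308)
z*(6*N(1) + 1) = -56308*(6*(-1) + 1) = -56308*(-6 + 1) = -56308*(-5) = 281540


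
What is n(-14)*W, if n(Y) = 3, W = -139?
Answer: -417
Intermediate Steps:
n(-14)*W = 3*(-139) = -417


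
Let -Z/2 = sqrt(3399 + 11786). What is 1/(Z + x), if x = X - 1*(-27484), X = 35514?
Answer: 31499/1984343632 + sqrt(15185)/1984343632 ≈ 1.5936e-5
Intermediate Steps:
Z = -2*sqrt(15185) (Z = -2*sqrt(3399 + 11786) = -2*sqrt(15185) ≈ -246.45)
x = 62998 (x = 35514 - 1*(-27484) = 35514 + 27484 = 62998)
1/(Z + x) = 1/(-2*sqrt(15185) + 62998) = 1/(62998 - 2*sqrt(15185))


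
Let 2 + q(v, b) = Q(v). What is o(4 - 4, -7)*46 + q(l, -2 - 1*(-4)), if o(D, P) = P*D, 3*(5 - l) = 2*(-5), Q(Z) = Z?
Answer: 19/3 ≈ 6.3333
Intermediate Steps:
l = 25/3 (l = 5 - 2*(-5)/3 = 5 - ⅓*(-10) = 5 + 10/3 = 25/3 ≈ 8.3333)
q(v, b) = -2 + v
o(D, P) = D*P
o(4 - 4, -7)*46 + q(l, -2 - 1*(-4)) = ((4 - 4)*(-7))*46 + (-2 + 25/3) = (0*(-7))*46 + 19/3 = 0*46 + 19/3 = 0 + 19/3 = 19/3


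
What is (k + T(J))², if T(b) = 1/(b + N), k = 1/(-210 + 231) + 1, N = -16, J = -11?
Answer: 36481/35721 ≈ 1.0213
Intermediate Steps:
k = 22/21 (k = 1/21 + 1 = 22/21 ≈ 1.0476)
T(b) = 1/(-16 + b) (T(b) = 1/(b - 16) = 1/(-16 + b))
(k + T(J))² = (22/21 + 1/(-16 - 11))² = (22/21 + 1/(-27))² = (22/21 - 1/27)² = (191/189)² = 36481/35721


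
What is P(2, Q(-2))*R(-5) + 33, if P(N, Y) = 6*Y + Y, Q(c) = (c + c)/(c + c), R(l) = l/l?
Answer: 40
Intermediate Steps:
R(l) = 1
Q(c) = 1 (Q(c) = (2*c)/((2*c)) = (2*c)*(1/(2*c)) = 1)
P(N, Y) = 7*Y
P(2, Q(-2))*R(-5) + 33 = (7*1)*1 + 33 = 7*1 + 33 = 7 + 33 = 40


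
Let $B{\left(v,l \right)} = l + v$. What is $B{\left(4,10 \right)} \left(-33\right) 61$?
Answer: $-28182$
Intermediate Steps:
$B{\left(4,10 \right)} \left(-33\right) 61 = \left(10 + 4\right) \left(-33\right) 61 = 14 \left(-33\right) 61 = \left(-462\right) 61 = -28182$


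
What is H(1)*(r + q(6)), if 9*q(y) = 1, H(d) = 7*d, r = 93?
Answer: 5866/9 ≈ 651.78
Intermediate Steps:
q(y) = 1/9 (q(y) = (1/9)*1 = 1/9)
H(1)*(r + q(6)) = (7*1)*(93 + 1/9) = 7*(838/9) = 5866/9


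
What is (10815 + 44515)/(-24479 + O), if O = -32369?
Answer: -2515/2584 ≈ -0.97330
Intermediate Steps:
(10815 + 44515)/(-24479 + O) = (10815 + 44515)/(-24479 - 32369) = 55330/(-56848) = 55330*(-1/56848) = -2515/2584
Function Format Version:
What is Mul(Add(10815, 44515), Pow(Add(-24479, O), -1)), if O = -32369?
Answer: Rational(-2515, 2584) ≈ -0.97330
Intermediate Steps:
Mul(Add(10815, 44515), Pow(Add(-24479, O), -1)) = Mul(Add(10815, 44515), Pow(Add(-24479, -32369), -1)) = Mul(55330, Pow(-56848, -1)) = Mul(55330, Rational(-1, 56848)) = Rational(-2515, 2584)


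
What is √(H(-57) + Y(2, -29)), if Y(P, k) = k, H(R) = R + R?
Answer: I*√143 ≈ 11.958*I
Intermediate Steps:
H(R) = 2*R
√(H(-57) + Y(2, -29)) = √(2*(-57) - 29) = √(-114 - 29) = √(-143) = I*√143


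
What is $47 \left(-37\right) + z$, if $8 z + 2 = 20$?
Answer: $- \frac{6947}{4} \approx -1736.8$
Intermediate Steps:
$z = \frac{9}{4}$ ($z = - \frac{1}{4} + \frac{1}{8} \cdot 20 = - \frac{1}{4} + \frac{5}{2} = \frac{9}{4} \approx 2.25$)
$47 \left(-37\right) + z = 47 \left(-37\right) + \frac{9}{4} = -1739 + \frac{9}{4} = - \frac{6947}{4}$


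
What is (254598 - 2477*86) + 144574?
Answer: 186150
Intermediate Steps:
(254598 - 2477*86) + 144574 = (254598 - 213022) + 144574 = 41576 + 144574 = 186150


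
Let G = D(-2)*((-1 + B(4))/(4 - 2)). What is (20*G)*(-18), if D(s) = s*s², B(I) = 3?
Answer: 2880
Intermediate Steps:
D(s) = s³
G = -8 (G = (-2)³*((-1 + 3)/(4 - 2)) = -16/2 = -8*1 = -8)
(20*G)*(-18) = (20*(-8))*(-18) = -160*(-18) = 2880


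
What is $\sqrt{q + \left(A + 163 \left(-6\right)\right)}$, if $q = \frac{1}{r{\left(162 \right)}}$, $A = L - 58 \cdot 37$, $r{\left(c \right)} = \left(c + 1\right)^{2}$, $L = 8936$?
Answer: $\frac{\sqrt{154419029}}{163} \approx 76.236$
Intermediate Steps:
$r{\left(c \right)} = \left(1 + c\right)^{2}$
$A = 6790$ ($A = 8936 - 58 \cdot 37 = 8936 - 2146 = 6790$)
$q = \frac{1}{26569}$ ($q = \frac{1}{\left(1 + 162\right)^{2}} = \frac{1}{163^{2}} = \frac{1}{26569} \approx 3.7638 \cdot 10^{-5}$)
$\sqrt{q + \left(A + 163 \left(-6\right)\right)} = \sqrt{\frac{1}{26569} + \left(6790 + 163 \left(-6\right)\right)} = \sqrt{\frac{1}{26569} + \left(6790 - 978\right)} = \sqrt{\frac{1}{26569} + 5812} = \sqrt{\frac{154419029}{26569}} = \frac{\sqrt{154419029}}{163}$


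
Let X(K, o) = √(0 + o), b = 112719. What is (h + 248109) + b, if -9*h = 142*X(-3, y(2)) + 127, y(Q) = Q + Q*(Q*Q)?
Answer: 3247325/9 - 142*√10/9 ≈ 3.6076e+5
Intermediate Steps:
y(Q) = Q + Q³ (y(Q) = Q + Q*Q² = Q + Q³)
X(K, o) = √o
h = -127/9 - 142*√10/9 (h = -(142*√(2 + 2³) + 127)/9 = -(142*√(2 + 8) + 127)/9 = -(142*√10 + 127)/9 = -(127 + 142*√10)/9 = -127/9 - 142*√10/9 ≈ -64.005)
(h + 248109) + b = ((-127/9 - 142*√10/9) + 248109) + 112719 = (2232854/9 - 142*√10/9) + 112719 = 3247325/9 - 142*√10/9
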